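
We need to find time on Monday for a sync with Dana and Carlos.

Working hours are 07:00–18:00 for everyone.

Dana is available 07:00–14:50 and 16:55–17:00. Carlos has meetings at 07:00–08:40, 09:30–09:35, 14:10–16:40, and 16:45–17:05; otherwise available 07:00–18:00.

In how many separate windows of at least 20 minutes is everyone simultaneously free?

Carlos free within 07:00–18:00: 08:40–09:30, 09:35–14:10, 16:40–16:45, 17:05–18:00.
Dana ∩ Carlos: 08:40–09:30, 09:35–14:10.
Windows ≥ 20 min: 08:40–09:30, 09:35–14:10.
That's 2 windows.

2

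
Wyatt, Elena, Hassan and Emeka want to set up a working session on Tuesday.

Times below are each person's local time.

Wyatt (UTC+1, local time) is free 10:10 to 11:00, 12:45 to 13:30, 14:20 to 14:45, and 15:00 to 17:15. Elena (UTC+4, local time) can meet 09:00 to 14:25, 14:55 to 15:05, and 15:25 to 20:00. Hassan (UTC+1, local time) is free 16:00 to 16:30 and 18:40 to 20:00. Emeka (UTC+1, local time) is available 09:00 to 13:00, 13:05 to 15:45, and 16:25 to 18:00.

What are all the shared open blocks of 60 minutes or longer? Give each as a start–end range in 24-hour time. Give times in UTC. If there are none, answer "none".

Wyatt → UTC: 09:10–10:00, 11:45–12:30, 13:20–13:45, 14:00–16:15.
Elena → UTC: 05:00–10:25, 10:55–11:05, 11:25–16:00.
Hassan → UTC: 15:00–15:30, 17:40–19:00.
Emeka → UTC: 08:00–12:00, 12:05–14:45, 15:25–17:00.
Wyatt ∩ Elena: 09:10–10:00, 11:45–12:30, 13:20–13:45, 14:00–16:00.
Wyatt ∩ Elena ∩ Hassan: 15:00–15:30.
Wyatt ∩ Elena ∩ Hassan ∩ Emeka: 15:25–15:30.
Windows ≥ 60 min: (none).

none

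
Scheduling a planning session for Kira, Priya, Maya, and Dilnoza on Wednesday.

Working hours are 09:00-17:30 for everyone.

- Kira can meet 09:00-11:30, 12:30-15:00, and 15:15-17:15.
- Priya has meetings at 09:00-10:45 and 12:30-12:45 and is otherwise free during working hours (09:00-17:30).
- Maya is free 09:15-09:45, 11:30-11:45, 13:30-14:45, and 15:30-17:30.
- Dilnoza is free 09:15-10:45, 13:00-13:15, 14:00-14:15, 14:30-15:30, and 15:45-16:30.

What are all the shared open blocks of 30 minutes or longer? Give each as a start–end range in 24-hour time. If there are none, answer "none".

Priya free within 09:00–17:30: 10:45–12:30, 12:45–17:30.
Kira ∩ Priya: 10:45–11:30, 12:45–15:00, 15:15–17:15.
Kira ∩ Priya ∩ Maya: 13:30–14:45, 15:30–17:15.
Kira ∩ Priya ∩ Maya ∩ Dilnoza: 14:00–14:15, 14:30–14:45, 15:45–16:30.
Windows ≥ 30 min: 15:45–16:30.

15:45–16:30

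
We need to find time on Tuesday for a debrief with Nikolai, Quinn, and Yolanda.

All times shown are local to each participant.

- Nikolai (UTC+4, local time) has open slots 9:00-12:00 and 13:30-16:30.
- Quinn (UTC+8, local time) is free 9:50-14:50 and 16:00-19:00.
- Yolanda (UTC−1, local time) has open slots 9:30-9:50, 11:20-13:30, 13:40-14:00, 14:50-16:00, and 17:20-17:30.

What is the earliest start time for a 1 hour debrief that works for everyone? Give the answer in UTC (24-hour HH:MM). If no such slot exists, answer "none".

none

Nikolai → UTC: 05:00–08:00, 09:30–12:30.
Quinn → UTC: 01:50–06:50, 08:00–11:00.
Yolanda → UTC: 10:30–10:50, 12:20–14:30, 14:40–15:00, 15:50–17:00, 18:20–18:30.
Nikolai ∩ Quinn: 05:00–06:50, 09:30–11:00.
Nikolai ∩ Quinn ∩ Yolanda: 10:30–10:50.
Windows ≥ 60 min: (none).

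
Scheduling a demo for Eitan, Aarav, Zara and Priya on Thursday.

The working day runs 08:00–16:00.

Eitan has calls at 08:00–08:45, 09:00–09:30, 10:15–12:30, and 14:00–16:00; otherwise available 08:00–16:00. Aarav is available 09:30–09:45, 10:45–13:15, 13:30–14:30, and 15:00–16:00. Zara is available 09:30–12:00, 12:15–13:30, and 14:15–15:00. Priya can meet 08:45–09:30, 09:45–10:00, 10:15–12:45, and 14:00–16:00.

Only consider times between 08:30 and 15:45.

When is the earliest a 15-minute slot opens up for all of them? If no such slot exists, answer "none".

Eitan free within 08:00–16:00: 08:45–09:00, 09:30–10:15, 12:30–14:00.
Eitan ∩ Aarav: 09:30–09:45, 12:30–13:15, 13:30–14:00.
Eitan ∩ Aarav ∩ Zara: 09:30–09:45, 12:30–13:15.
Eitan ∩ Aarav ∩ Zara ∩ Priya: 12:30–12:45.
Restricted to 08:30–15:45: 12:30–12:45.
Windows ≥ 15 min: 12:30–12:45.
Earliest such window starts at 12:30.

12:30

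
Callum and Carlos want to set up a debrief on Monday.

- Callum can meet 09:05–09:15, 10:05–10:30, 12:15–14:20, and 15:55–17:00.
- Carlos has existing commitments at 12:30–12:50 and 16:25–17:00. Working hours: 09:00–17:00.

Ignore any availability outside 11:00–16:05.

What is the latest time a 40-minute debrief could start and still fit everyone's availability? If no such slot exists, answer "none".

13:40

Carlos free within 09:00–17:00: 09:00–12:30, 12:50–16:25.
Callum ∩ Carlos: 09:05–09:15, 10:05–10:30, 12:15–12:30, 12:50–14:20, 15:55–16:25.
Restricted to 11:00–16:05: 12:15–12:30, 12:50–14:20, 15:55–16:05.
Windows ≥ 40 min: 12:50–14:20.
Latest start in the last window 12:50–14:20 is 14:20 − 40 min = 13:40.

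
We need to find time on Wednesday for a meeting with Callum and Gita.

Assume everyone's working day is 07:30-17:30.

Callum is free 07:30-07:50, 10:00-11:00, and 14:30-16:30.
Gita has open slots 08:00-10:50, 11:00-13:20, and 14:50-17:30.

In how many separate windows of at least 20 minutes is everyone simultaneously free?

Callum ∩ Gita: 10:00–10:50, 14:50–16:30.
Windows ≥ 20 min: 10:00–10:50, 14:50–16:30.
That's 2 windows.

2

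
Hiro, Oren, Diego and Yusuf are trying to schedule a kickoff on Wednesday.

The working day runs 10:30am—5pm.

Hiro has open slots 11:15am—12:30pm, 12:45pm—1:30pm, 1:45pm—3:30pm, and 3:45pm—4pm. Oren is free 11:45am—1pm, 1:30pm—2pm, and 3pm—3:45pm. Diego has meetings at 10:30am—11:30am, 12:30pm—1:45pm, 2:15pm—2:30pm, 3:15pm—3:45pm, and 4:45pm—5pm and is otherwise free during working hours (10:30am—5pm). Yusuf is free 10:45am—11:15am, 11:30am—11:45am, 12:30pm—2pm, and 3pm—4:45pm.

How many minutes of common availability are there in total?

30 minutes

Diego free within 10:30–17:00: 11:30–12:30, 13:45–14:15, 14:30–15:15, 15:45–16:45.
Hiro ∩ Oren: 11:45–12:30, 12:45–13:00, 13:45–14:00, 15:00–15:30.
Hiro ∩ Oren ∩ Diego: 11:45–12:30, 13:45–14:00, 15:00–15:15.
Hiro ∩ Oren ∩ Diego ∩ Yusuf: 13:45–14:00, 15:00–15:15.
Total common minutes: 15 + 15 = 30.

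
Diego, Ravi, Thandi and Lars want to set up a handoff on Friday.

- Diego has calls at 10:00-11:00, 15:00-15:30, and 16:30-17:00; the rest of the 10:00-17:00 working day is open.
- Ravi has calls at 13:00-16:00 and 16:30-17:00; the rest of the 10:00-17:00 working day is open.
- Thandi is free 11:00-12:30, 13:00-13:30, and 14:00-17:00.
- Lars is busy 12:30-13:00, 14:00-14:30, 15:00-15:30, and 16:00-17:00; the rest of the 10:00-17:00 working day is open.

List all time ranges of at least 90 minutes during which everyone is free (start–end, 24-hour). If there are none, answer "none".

11:00–12:30

Diego free within 10:00–17:00: 11:00–15:00, 15:30–16:30.
Ravi free within 10:00–17:00: 10:00–13:00, 16:00–16:30.
Lars free within 10:00–17:00: 10:00–12:30, 13:00–14:00, 14:30–15:00, 15:30–16:00.
Diego ∩ Ravi: 11:00–13:00, 16:00–16:30.
Diego ∩ Ravi ∩ Thandi: 11:00–12:30, 16:00–16:30.
Diego ∩ Ravi ∩ Thandi ∩ Lars: 11:00–12:30.
Windows ≥ 90 min: 11:00–12:30.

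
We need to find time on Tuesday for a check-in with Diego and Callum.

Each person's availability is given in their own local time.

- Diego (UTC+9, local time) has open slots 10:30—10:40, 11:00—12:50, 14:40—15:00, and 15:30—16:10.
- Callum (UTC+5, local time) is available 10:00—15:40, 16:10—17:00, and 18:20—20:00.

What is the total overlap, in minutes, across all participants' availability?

60 minutes

Diego → UTC: 01:30–01:40, 02:00–03:50, 05:40–06:00, 06:30–07:10.
Callum → UTC: 05:00–10:40, 11:10–12:00, 13:20–15:00.
Diego ∩ Callum: 05:40–06:00, 06:30–07:10.
Total common minutes: 20 + 40 = 60.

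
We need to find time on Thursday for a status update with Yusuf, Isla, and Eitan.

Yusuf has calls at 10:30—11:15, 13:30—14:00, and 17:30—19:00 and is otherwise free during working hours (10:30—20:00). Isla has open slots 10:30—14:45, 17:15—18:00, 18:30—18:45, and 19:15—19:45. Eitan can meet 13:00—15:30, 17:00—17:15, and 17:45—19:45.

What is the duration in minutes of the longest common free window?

Yusuf free within 10:30–20:00: 11:15–13:30, 14:00–17:30, 19:00–20:00.
Yusuf ∩ Isla: 11:15–13:30, 14:00–14:45, 17:15–17:30, 19:15–19:45.
Yusuf ∩ Isla ∩ Eitan: 13:00–13:30, 14:00–14:45, 19:15–19:45.
Common window lengths: 30, 45, 30 min; longest is 45.

45 minutes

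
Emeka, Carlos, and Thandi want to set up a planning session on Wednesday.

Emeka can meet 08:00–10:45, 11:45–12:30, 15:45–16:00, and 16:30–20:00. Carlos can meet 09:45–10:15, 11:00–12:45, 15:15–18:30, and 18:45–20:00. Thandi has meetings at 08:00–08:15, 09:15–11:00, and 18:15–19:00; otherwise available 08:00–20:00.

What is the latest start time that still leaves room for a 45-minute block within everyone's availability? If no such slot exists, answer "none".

Thandi free within 08:00–20:00: 08:15–09:15, 11:00–18:15, 19:00–20:00.
Emeka ∩ Carlos: 09:45–10:15, 11:45–12:30, 15:45–16:00, 16:30–18:30, 18:45–20:00.
Emeka ∩ Carlos ∩ Thandi: 11:45–12:30, 15:45–16:00, 16:30–18:15, 19:00–20:00.
Windows ≥ 45 min: 11:45–12:30, 16:30–18:15, 19:00–20:00.
Latest start in the last window 19:00–20:00 is 20:00 − 45 min = 19:15.

19:15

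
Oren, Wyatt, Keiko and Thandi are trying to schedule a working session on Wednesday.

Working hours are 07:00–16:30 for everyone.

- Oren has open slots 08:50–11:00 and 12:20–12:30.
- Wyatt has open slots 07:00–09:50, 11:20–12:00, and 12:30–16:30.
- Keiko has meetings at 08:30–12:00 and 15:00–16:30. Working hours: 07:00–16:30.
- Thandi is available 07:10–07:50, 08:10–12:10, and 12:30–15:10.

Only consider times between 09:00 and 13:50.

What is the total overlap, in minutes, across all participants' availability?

Keiko free within 07:00–16:30: 07:00–08:30, 12:00–15:00.
Oren ∩ Wyatt: 08:50–09:50.
Oren ∩ Wyatt ∩ Keiko: (none).
Oren ∩ Wyatt ∩ Keiko ∩ Thandi: (none).
Restricted to 09:00–13:50: (none).
Total common minutes: 0.

0 minutes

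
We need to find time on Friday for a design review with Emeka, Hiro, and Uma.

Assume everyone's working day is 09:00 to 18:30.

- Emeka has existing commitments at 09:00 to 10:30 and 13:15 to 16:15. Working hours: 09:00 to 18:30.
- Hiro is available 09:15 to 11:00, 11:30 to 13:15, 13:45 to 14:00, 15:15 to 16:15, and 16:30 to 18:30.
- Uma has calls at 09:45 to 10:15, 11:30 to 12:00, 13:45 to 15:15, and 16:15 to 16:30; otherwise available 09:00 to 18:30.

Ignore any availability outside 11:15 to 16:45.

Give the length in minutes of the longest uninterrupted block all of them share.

75 minutes

Emeka free within 09:00–18:30: 10:30–13:15, 16:15–18:30.
Uma free within 09:00–18:30: 09:00–09:45, 10:15–11:30, 12:00–13:45, 15:15–16:15, 16:30–18:30.
Emeka ∩ Hiro: 10:30–11:00, 11:30–13:15, 16:30–18:30.
Emeka ∩ Hiro ∩ Uma: 10:30–11:00, 12:00–13:15, 16:30–18:30.
Restricted to 11:15–16:45: 12:00–13:15, 16:30–16:45.
Common window lengths: 75, 15 min; longest is 75.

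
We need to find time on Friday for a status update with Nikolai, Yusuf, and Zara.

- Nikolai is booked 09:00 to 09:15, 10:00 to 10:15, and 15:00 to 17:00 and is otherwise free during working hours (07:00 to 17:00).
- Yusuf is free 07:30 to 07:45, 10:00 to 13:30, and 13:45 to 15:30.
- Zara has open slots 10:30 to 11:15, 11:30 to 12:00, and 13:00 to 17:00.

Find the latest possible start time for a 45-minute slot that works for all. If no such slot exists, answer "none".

14:15

Nikolai free within 07:00–17:00: 07:00–09:00, 09:15–10:00, 10:15–15:00.
Nikolai ∩ Yusuf: 07:30–07:45, 10:15–13:30, 13:45–15:00.
Nikolai ∩ Yusuf ∩ Zara: 10:30–11:15, 11:30–12:00, 13:00–13:30, 13:45–15:00.
Windows ≥ 45 min: 10:30–11:15, 13:45–15:00.
Latest start in the last window 13:45–15:00 is 15:00 − 45 min = 14:15.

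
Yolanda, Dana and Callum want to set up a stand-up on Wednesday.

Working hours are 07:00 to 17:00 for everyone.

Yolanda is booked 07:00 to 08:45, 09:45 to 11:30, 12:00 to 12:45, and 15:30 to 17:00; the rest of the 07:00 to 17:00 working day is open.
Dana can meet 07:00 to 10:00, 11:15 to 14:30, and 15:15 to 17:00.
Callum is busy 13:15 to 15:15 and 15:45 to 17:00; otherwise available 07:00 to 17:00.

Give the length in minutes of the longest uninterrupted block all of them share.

60 minutes

Yolanda free within 07:00–17:00: 08:45–09:45, 11:30–12:00, 12:45–15:30.
Callum free within 07:00–17:00: 07:00–13:15, 15:15–15:45.
Yolanda ∩ Dana: 08:45–09:45, 11:30–12:00, 12:45–14:30, 15:15–15:30.
Yolanda ∩ Dana ∩ Callum: 08:45–09:45, 11:30–12:00, 12:45–13:15, 15:15–15:30.
Common window lengths: 60, 30, 30, 15 min; longest is 60.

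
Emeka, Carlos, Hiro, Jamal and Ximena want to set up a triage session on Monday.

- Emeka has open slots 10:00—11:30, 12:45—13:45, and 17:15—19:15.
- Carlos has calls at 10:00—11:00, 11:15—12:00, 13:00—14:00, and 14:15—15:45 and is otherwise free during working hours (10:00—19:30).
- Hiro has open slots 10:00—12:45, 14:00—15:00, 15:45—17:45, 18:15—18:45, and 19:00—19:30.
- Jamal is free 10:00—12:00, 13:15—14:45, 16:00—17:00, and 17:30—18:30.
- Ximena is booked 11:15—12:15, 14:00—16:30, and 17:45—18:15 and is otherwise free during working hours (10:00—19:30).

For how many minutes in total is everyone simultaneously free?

45 minutes

Carlos free within 10:00–19:30: 11:00–11:15, 12:00–13:00, 14:00–14:15, 15:45–19:30.
Ximena free within 10:00–19:30: 10:00–11:15, 12:15–14:00, 16:30–17:45, 18:15–19:30.
Emeka ∩ Carlos: 11:00–11:15, 12:45–13:00, 17:15–19:15.
Emeka ∩ Carlos ∩ Hiro: 11:00–11:15, 17:15–17:45, 18:15–18:45, 19:00–19:15.
Emeka ∩ Carlos ∩ Hiro ∩ Jamal: 11:00–11:15, 17:30–17:45, 18:15–18:30.
Emeka ∩ Carlos ∩ Hiro ∩ Jamal ∩ Ximena: 11:00–11:15, 17:30–17:45, 18:15–18:30.
Total common minutes: 15 + 15 + 15 = 45.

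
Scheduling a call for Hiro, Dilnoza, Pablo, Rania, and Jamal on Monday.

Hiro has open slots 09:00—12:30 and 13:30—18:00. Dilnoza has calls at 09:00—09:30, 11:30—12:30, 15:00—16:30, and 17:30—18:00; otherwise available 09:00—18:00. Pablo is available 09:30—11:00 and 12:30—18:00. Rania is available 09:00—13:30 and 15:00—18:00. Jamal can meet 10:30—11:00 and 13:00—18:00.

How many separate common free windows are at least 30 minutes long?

2

Dilnoza free within 09:00–18:00: 09:30–11:30, 12:30–15:00, 16:30–17:30.
Hiro ∩ Dilnoza: 09:30–11:30, 13:30–15:00, 16:30–17:30.
Hiro ∩ Dilnoza ∩ Pablo: 09:30–11:00, 13:30–15:00, 16:30–17:30.
Hiro ∩ Dilnoza ∩ Pablo ∩ Rania: 09:30–11:00, 16:30–17:30.
Hiro ∩ Dilnoza ∩ Pablo ∩ Rania ∩ Jamal: 10:30–11:00, 16:30–17:30.
Windows ≥ 30 min: 10:30–11:00, 16:30–17:30.
That's 2 windows.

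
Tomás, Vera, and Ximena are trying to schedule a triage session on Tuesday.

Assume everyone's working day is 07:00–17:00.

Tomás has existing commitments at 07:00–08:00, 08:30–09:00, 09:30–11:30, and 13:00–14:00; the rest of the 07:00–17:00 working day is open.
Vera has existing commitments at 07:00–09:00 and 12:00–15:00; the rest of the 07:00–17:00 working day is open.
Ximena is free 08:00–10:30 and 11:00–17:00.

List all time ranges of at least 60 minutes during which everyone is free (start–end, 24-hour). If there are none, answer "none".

Tomás free within 07:00–17:00: 08:00–08:30, 09:00–09:30, 11:30–13:00, 14:00–17:00.
Vera free within 07:00–17:00: 09:00–12:00, 15:00–17:00.
Tomás ∩ Vera: 09:00–09:30, 11:30–12:00, 15:00–17:00.
Tomás ∩ Vera ∩ Ximena: 09:00–09:30, 11:30–12:00, 15:00–17:00.
Windows ≥ 60 min: 15:00–17:00.

15:00–17:00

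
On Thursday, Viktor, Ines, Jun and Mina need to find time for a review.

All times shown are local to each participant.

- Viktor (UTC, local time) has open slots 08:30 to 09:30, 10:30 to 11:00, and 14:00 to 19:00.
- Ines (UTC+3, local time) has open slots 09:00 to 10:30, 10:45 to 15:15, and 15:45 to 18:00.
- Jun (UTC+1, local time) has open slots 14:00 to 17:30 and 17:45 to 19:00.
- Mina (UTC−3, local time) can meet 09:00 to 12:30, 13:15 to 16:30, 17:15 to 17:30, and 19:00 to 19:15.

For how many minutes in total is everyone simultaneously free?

Viktor → UTC: 08:30–09:30, 10:30–11:00, 14:00–19:00.
Ines → UTC: 06:00–07:30, 07:45–12:15, 12:45–15:00.
Jun → UTC: 13:00–16:30, 16:45–18:00.
Mina → UTC: 12:00–15:30, 16:15–19:30, 20:15–20:30, 22:00–22:15.
Viktor ∩ Ines: 08:30–09:30, 10:30–11:00, 14:00–15:00.
Viktor ∩ Ines ∩ Jun: 14:00–15:00.
Viktor ∩ Ines ∩ Jun ∩ Mina: 14:00–15:00.
Total common minutes: 60.

60 minutes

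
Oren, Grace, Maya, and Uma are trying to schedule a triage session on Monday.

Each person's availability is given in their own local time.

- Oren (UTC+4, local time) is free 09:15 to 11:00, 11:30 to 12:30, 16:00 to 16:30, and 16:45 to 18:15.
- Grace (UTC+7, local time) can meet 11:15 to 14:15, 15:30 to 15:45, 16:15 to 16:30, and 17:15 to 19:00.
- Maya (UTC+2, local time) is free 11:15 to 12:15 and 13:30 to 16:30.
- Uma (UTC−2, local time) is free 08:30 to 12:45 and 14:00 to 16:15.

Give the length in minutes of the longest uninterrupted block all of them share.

0 minutes

Oren → UTC: 05:15–07:00, 07:30–08:30, 12:00–12:30, 12:45–14:15.
Grace → UTC: 04:15–07:15, 08:30–08:45, 09:15–09:30, 10:15–12:00.
Maya → UTC: 09:15–10:15, 11:30–14:30.
Uma → UTC: 10:30–14:45, 16:00–18:15.
Oren ∩ Grace: 05:15–07:00.
Oren ∩ Grace ∩ Maya: (none).
Oren ∩ Grace ∩ Maya ∩ Uma: (none).
No common window.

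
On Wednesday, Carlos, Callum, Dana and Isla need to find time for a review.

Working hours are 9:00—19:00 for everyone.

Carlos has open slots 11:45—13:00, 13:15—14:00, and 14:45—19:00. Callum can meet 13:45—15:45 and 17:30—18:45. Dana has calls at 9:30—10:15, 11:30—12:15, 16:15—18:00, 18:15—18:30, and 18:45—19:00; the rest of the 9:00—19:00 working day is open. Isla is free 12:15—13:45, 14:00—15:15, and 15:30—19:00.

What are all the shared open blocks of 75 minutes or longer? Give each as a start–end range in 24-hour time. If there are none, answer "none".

none

Dana free within 09:00–19:00: 09:00–09:30, 10:15–11:30, 12:15–16:15, 18:00–18:15, 18:30–18:45.
Carlos ∩ Callum: 13:45–14:00, 14:45–15:45, 17:30–18:45.
Carlos ∩ Callum ∩ Dana: 13:45–14:00, 14:45–15:45, 18:00–18:15, 18:30–18:45.
Carlos ∩ Callum ∩ Dana ∩ Isla: 14:45–15:15, 15:30–15:45, 18:00–18:15, 18:30–18:45.
Windows ≥ 75 min: (none).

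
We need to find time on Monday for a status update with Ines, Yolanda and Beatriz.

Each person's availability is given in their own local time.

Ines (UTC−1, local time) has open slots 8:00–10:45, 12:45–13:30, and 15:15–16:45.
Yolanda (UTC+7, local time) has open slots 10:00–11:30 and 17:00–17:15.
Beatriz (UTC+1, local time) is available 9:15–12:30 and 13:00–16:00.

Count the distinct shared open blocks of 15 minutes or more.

Ines → UTC: 09:00–11:45, 13:45–14:30, 16:15–17:45.
Yolanda → UTC: 03:00–04:30, 10:00–10:15.
Beatriz → UTC: 08:15–11:30, 12:00–15:00.
Ines ∩ Yolanda: 10:00–10:15.
Ines ∩ Yolanda ∩ Beatriz: 10:00–10:15.
Windows ≥ 15 min: 10:00–10:15.
That's 1 window.

1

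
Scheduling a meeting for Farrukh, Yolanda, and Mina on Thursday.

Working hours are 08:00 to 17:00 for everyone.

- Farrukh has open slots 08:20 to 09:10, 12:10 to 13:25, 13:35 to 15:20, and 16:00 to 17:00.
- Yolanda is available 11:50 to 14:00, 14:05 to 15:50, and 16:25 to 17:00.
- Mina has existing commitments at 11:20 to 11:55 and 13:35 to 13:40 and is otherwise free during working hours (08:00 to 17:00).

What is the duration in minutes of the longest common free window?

Mina free within 08:00–17:00: 08:00–11:20, 11:55–13:35, 13:40–17:00.
Farrukh ∩ Yolanda: 12:10–13:25, 13:35–14:00, 14:05–15:20, 16:25–17:00.
Farrukh ∩ Yolanda ∩ Mina: 12:10–13:25, 13:40–14:00, 14:05–15:20, 16:25–17:00.
Common window lengths: 75, 20, 75, 35 min; longest is 75.

75 minutes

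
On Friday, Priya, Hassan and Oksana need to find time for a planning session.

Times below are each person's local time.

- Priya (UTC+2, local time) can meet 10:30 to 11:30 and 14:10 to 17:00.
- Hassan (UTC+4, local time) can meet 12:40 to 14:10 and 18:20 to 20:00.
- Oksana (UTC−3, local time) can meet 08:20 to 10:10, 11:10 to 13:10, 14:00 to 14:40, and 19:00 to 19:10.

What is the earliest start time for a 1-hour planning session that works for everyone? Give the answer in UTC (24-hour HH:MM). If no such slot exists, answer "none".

Priya → UTC: 08:30–09:30, 12:10–15:00.
Hassan → UTC: 08:40–10:10, 14:20–16:00.
Oksana → UTC: 11:20–13:10, 14:10–16:10, 17:00–17:40, 22:00–22:10.
Priya ∩ Hassan: 08:40–09:30, 14:20–15:00.
Priya ∩ Hassan ∩ Oksana: 14:20–15:00.
Windows ≥ 60 min: (none).

none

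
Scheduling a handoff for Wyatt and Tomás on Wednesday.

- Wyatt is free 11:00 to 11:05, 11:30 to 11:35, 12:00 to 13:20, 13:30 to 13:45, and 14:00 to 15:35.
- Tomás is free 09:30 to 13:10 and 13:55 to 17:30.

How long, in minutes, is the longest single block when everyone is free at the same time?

95 minutes

Wyatt ∩ Tomás: 11:00–11:05, 11:30–11:35, 12:00–13:10, 14:00–15:35.
Common window lengths: 5, 5, 70, 95 min; longest is 95.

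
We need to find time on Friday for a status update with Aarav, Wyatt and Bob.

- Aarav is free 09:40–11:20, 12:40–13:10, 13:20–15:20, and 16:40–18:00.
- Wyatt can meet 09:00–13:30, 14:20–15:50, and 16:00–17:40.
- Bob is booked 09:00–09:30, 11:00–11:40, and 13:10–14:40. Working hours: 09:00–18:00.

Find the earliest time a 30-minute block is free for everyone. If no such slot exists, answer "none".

09:40

Bob free within 09:00–18:00: 09:30–11:00, 11:40–13:10, 14:40–18:00.
Aarav ∩ Wyatt: 09:40–11:20, 12:40–13:10, 13:20–13:30, 14:20–15:20, 16:40–17:40.
Aarav ∩ Wyatt ∩ Bob: 09:40–11:00, 12:40–13:10, 14:40–15:20, 16:40–17:40.
Windows ≥ 30 min: 09:40–11:00, 12:40–13:10, 14:40–15:20, 16:40–17:40.
Earliest such window starts at 09:40.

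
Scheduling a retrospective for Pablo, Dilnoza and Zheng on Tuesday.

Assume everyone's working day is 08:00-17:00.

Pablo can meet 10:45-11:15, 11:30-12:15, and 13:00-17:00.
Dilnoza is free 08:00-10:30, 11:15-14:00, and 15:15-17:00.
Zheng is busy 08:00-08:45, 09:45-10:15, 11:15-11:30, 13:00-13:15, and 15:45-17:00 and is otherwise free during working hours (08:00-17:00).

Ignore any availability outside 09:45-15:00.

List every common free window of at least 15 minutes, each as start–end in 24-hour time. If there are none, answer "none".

11:30–12:15, 13:15–14:00

Zheng free within 08:00–17:00: 08:45–09:45, 10:15–11:15, 11:30–13:00, 13:15–15:45.
Pablo ∩ Dilnoza: 11:30–12:15, 13:00–14:00, 15:15–17:00.
Pablo ∩ Dilnoza ∩ Zheng: 11:30–12:15, 13:15–14:00, 15:15–15:45.
Restricted to 09:45–15:00: 11:30–12:15, 13:15–14:00.
Windows ≥ 15 min: 11:30–12:15, 13:15–14:00.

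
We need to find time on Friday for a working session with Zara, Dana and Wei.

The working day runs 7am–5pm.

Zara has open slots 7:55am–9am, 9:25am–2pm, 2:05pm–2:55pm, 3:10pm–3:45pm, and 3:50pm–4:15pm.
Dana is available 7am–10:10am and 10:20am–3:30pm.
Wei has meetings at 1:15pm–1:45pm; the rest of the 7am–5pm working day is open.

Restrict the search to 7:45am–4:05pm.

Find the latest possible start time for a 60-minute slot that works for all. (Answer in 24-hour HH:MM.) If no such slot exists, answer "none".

12:15

Wei free within 07:00–17:00: 07:00–13:15, 13:45–17:00.
Zara ∩ Dana: 07:55–09:00, 09:25–10:10, 10:20–14:00, 14:05–14:55, 15:10–15:30.
Zara ∩ Dana ∩ Wei: 07:55–09:00, 09:25–10:10, 10:20–13:15, 13:45–14:00, 14:05–14:55, 15:10–15:30.
Restricted to 07:45–16:05: 07:55–09:00, 09:25–10:10, 10:20–13:15, 13:45–14:00, 14:05–14:55, 15:10–15:30.
Windows ≥ 60 min: 07:55–09:00, 10:20–13:15.
Latest start in the last window 10:20–13:15 is 13:15 − 60 min = 12:15.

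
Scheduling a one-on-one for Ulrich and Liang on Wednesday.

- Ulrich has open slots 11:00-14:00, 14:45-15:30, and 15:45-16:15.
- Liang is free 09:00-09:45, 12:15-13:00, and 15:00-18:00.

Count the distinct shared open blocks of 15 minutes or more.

3

Ulrich ∩ Liang: 12:15–13:00, 15:00–15:30, 15:45–16:15.
Windows ≥ 15 min: 12:15–13:00, 15:00–15:30, 15:45–16:15.
That's 3 windows.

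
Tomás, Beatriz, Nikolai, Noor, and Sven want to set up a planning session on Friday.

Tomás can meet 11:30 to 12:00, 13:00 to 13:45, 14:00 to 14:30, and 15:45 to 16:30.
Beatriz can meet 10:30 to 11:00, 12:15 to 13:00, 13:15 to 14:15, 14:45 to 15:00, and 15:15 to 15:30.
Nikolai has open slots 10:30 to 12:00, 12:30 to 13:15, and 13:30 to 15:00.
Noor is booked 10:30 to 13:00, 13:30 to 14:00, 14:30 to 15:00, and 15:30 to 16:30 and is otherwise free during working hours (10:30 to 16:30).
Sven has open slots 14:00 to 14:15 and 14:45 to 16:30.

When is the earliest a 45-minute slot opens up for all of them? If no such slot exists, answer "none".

Noor free within 10:30–16:30: 13:00–13:30, 14:00–14:30, 15:00–15:30.
Tomás ∩ Beatriz: 13:15–13:45, 14:00–14:15.
Tomás ∩ Beatriz ∩ Nikolai: 13:30–13:45, 14:00–14:15.
Tomás ∩ Beatriz ∩ Nikolai ∩ Noor: 14:00–14:15.
Tomás ∩ Beatriz ∩ Nikolai ∩ Noor ∩ Sven: 14:00–14:15.
Windows ≥ 45 min: (none).

none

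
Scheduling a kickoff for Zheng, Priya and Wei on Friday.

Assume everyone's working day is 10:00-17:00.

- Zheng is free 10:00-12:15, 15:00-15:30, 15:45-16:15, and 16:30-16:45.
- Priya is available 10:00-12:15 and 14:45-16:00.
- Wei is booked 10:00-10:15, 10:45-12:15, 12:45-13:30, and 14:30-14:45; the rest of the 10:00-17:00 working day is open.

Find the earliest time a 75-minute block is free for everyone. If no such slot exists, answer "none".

Wei free within 10:00–17:00: 10:15–10:45, 12:15–12:45, 13:30–14:30, 14:45–17:00.
Zheng ∩ Priya: 10:00–12:15, 15:00–15:30, 15:45–16:00.
Zheng ∩ Priya ∩ Wei: 10:15–10:45, 15:00–15:30, 15:45–16:00.
Windows ≥ 75 min: (none).

none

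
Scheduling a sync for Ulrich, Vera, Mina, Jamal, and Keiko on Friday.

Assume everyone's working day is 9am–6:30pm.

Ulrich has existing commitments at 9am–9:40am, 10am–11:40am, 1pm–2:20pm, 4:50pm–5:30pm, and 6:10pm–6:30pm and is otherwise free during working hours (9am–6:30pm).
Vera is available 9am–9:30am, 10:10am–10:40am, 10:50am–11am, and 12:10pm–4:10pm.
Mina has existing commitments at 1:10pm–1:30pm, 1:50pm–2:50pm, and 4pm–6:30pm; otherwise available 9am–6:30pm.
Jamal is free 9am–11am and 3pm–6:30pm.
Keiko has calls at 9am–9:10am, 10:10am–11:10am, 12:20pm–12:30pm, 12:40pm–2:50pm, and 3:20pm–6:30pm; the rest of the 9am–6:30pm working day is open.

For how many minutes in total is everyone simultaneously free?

Ulrich free within 09:00–18:30: 09:40–10:00, 11:40–13:00, 14:20–16:50, 17:30–18:10.
Mina free within 09:00–18:30: 09:00–13:10, 13:30–13:50, 14:50–16:00.
Keiko free within 09:00–18:30: 09:10–10:10, 11:10–12:20, 12:30–12:40, 14:50–15:20.
Ulrich ∩ Vera: 12:10–13:00, 14:20–16:10.
Ulrich ∩ Vera ∩ Mina: 12:10–13:00, 14:50–16:00.
Ulrich ∩ Vera ∩ Mina ∩ Jamal: 15:00–16:00.
Ulrich ∩ Vera ∩ Mina ∩ Jamal ∩ Keiko: 15:00–15:20.
Total common minutes: 20.

20 minutes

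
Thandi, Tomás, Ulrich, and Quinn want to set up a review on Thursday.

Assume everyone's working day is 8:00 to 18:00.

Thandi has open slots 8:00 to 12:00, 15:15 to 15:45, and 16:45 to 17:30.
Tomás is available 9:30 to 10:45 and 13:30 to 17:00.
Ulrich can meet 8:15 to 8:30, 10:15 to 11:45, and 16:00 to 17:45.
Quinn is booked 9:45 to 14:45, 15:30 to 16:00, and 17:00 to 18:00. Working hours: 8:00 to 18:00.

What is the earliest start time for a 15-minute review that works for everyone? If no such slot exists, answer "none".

Quinn free within 08:00–18:00: 08:00–09:45, 14:45–15:30, 16:00–17:00.
Thandi ∩ Tomás: 09:30–10:45, 15:15–15:45, 16:45–17:00.
Thandi ∩ Tomás ∩ Ulrich: 10:15–10:45, 16:45–17:00.
Thandi ∩ Tomás ∩ Ulrich ∩ Quinn: 16:45–17:00.
Windows ≥ 15 min: 16:45–17:00.
Earliest such window starts at 16:45.

16:45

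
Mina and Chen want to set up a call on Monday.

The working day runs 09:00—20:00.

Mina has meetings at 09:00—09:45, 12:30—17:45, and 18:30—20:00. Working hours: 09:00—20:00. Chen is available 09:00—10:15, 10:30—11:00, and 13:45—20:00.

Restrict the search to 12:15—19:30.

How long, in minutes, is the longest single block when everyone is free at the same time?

45 minutes

Mina free within 09:00–20:00: 09:45–12:30, 17:45–18:30.
Mina ∩ Chen: 09:45–10:15, 10:30–11:00, 17:45–18:30.
Restricted to 12:15–19:30: 17:45–18:30.
Single common window of 45 minutes.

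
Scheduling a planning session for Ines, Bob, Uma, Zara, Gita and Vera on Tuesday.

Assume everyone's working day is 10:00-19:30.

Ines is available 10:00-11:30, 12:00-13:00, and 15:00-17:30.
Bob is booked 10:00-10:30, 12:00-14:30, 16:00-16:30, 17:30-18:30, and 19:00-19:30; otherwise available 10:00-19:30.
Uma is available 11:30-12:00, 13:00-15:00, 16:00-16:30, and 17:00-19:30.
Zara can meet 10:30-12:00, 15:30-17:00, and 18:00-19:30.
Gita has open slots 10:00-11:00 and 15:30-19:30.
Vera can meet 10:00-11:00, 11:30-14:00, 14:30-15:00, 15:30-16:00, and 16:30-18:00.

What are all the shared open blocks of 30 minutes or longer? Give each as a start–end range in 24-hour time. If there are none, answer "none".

Bob free within 10:00–19:30: 10:30–12:00, 14:30–16:00, 16:30–17:30, 18:30–19:00.
Ines ∩ Bob: 10:30–11:30, 15:00–16:00, 16:30–17:30.
Ines ∩ Bob ∩ Uma: 17:00–17:30.
Ines ∩ Bob ∩ Uma ∩ Zara: (none).
Ines ∩ Bob ∩ Uma ∩ Zara ∩ Gita: (none).
Ines ∩ Bob ∩ Uma ∩ Zara ∩ Gita ∩ Vera: (none).
Windows ≥ 30 min: (none).

none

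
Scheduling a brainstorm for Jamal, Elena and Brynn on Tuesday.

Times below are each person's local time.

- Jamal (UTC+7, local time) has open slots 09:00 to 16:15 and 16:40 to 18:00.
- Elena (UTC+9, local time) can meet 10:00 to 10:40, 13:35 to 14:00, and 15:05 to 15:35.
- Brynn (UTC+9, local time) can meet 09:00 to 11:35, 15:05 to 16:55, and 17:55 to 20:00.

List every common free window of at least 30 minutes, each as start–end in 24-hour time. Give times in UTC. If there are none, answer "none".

Jamal → UTC: 02:00–09:15, 09:40–11:00.
Elena → UTC: 01:00–01:40, 04:35–05:00, 06:05–06:35.
Brynn → UTC: 00:00–02:35, 06:05–07:55, 08:55–11:00.
Jamal ∩ Elena: 04:35–05:00, 06:05–06:35.
Jamal ∩ Elena ∩ Brynn: 06:05–06:35.
Windows ≥ 30 min: 06:05–06:35.

06:05–06:35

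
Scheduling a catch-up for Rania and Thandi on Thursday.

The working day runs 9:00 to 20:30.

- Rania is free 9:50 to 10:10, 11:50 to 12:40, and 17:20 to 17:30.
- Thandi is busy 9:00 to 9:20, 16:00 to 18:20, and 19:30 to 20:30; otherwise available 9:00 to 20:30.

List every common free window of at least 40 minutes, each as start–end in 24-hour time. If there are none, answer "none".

Thandi free within 09:00–20:30: 09:20–16:00, 18:20–19:30.
Rania ∩ Thandi: 09:50–10:10, 11:50–12:40.
Windows ≥ 40 min: 11:50–12:40.

11:50–12:40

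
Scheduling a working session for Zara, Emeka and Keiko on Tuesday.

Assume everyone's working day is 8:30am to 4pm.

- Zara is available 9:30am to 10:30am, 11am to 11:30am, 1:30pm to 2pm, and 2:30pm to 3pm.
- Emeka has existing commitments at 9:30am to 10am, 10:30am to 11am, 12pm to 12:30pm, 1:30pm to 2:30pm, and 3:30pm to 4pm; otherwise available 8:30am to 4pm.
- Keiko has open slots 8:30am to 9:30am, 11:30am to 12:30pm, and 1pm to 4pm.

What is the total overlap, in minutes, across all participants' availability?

30 minutes

Emeka free within 08:30–16:00: 08:30–09:30, 10:00–10:30, 11:00–12:00, 12:30–13:30, 14:30–15:30.
Zara ∩ Emeka: 10:00–10:30, 11:00–11:30, 14:30–15:00.
Zara ∩ Emeka ∩ Keiko: 14:30–15:00.
Total common minutes: 30.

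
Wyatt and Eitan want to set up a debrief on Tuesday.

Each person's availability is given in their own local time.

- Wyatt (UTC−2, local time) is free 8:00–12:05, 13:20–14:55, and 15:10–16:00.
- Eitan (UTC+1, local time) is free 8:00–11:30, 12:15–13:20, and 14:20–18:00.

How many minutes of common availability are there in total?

235 minutes

Wyatt → UTC: 10:00–14:05, 15:20–16:55, 17:10–18:00.
Eitan → UTC: 07:00–10:30, 11:15–12:20, 13:20–17:00.
Wyatt ∩ Eitan: 10:00–10:30, 11:15–12:20, 13:20–14:05, 15:20–16:55.
Total common minutes: 30 + 65 + 45 + 95 = 235.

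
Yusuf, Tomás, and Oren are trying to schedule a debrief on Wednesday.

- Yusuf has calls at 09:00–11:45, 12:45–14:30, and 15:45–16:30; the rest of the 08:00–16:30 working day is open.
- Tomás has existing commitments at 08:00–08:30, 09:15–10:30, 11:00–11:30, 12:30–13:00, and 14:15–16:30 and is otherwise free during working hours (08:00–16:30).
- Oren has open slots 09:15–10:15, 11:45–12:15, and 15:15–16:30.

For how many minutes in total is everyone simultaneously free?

30 minutes

Yusuf free within 08:00–16:30: 08:00–09:00, 11:45–12:45, 14:30–15:45.
Tomás free within 08:00–16:30: 08:30–09:15, 10:30–11:00, 11:30–12:30, 13:00–14:15.
Yusuf ∩ Tomás: 08:30–09:00, 11:45–12:30.
Yusuf ∩ Tomás ∩ Oren: 11:45–12:15.
Total common minutes: 30.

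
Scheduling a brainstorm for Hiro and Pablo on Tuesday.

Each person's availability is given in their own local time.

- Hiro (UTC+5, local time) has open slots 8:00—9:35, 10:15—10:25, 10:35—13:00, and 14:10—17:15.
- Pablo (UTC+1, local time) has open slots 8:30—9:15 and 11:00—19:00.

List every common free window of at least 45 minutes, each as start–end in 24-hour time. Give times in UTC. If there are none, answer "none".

Hiro → UTC: 03:00–04:35, 05:15–05:25, 05:35–08:00, 09:10–12:15.
Pablo → UTC: 07:30–08:15, 10:00–18:00.
Hiro ∩ Pablo: 07:30–08:00, 10:00–12:15.
Windows ≥ 45 min: 10:00–12:15.

10:00–12:15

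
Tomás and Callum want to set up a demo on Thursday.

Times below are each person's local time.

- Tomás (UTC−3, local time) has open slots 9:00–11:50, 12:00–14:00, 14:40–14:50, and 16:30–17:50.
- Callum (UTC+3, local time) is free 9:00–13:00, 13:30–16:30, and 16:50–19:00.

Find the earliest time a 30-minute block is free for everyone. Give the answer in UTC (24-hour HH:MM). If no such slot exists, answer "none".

Tomás → UTC: 12:00–14:50, 15:00–17:00, 17:40–17:50, 19:30–20:50.
Callum → UTC: 06:00–10:00, 10:30–13:30, 13:50–16:00.
Tomás ∩ Callum: 12:00–13:30, 13:50–14:50, 15:00–16:00.
Windows ≥ 30 min: 12:00–13:30, 13:50–14:50, 15:00–16:00.
Earliest such window starts at 12:00.

12:00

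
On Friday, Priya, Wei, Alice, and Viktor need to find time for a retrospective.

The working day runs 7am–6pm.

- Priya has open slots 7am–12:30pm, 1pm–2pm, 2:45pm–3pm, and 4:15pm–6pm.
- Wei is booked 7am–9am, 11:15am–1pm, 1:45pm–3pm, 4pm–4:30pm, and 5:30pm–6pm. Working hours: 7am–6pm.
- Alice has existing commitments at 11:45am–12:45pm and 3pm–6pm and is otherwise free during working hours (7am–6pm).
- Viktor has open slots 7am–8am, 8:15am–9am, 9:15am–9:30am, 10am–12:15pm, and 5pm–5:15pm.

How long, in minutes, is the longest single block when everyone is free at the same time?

75 minutes

Wei free within 07:00–18:00: 09:00–11:15, 13:00–13:45, 15:00–16:00, 16:30–17:30.
Alice free within 07:00–18:00: 07:00–11:45, 12:45–15:00.
Priya ∩ Wei: 09:00–11:15, 13:00–13:45, 16:30–17:30.
Priya ∩ Wei ∩ Alice: 09:00–11:15, 13:00–13:45.
Priya ∩ Wei ∩ Alice ∩ Viktor: 09:15–09:30, 10:00–11:15.
Common window lengths: 15, 75 min; longest is 75.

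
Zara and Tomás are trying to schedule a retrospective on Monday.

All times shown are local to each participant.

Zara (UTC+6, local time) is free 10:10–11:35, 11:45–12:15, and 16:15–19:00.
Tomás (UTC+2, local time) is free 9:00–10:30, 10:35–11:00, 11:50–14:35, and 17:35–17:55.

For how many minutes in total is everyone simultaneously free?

Zara → UTC: 04:10–05:35, 05:45–06:15, 10:15–13:00.
Tomás → UTC: 07:00–08:30, 08:35–09:00, 09:50–12:35, 15:35–15:55.
Zara ∩ Tomás: 10:15–12:35.
Total common minutes: 140.

140 minutes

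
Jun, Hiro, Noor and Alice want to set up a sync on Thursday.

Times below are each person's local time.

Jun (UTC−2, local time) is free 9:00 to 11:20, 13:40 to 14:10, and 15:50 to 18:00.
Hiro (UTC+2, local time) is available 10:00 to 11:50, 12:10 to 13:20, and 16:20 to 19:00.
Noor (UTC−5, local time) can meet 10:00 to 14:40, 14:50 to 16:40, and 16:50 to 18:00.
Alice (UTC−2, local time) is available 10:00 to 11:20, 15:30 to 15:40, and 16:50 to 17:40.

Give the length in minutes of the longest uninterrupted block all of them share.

0 minutes

Jun → UTC: 11:00–13:20, 15:40–16:10, 17:50–20:00.
Hiro → UTC: 08:00–09:50, 10:10–11:20, 14:20–17:00.
Noor → UTC: 15:00–19:40, 19:50–21:40, 21:50–23:00.
Alice → UTC: 12:00–13:20, 17:30–17:40, 18:50–19:40.
Jun ∩ Hiro: 11:00–11:20, 15:40–16:10.
Jun ∩ Hiro ∩ Noor: 15:40–16:10.
Jun ∩ Hiro ∩ Noor ∩ Alice: (none).
No common window.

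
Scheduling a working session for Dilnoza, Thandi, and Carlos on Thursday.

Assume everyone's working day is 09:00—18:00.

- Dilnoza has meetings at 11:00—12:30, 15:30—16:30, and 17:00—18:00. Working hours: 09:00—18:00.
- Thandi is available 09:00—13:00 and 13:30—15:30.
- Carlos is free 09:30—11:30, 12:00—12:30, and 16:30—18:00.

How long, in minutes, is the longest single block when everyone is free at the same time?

90 minutes

Dilnoza free within 09:00–18:00: 09:00–11:00, 12:30–15:30, 16:30–17:00.
Dilnoza ∩ Thandi: 09:00–11:00, 12:30–13:00, 13:30–15:30.
Dilnoza ∩ Thandi ∩ Carlos: 09:30–11:00.
Single common window of 90 minutes.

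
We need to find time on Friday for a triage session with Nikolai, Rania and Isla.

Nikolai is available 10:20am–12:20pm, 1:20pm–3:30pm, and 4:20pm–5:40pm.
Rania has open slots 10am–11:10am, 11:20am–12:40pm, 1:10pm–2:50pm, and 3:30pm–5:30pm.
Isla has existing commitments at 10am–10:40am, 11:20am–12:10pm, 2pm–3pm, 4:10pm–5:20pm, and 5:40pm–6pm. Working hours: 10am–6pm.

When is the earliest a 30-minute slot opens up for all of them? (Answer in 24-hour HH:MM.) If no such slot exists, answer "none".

Isla free within 10:00–18:00: 10:40–11:20, 12:10–14:00, 15:00–16:10, 17:20–17:40.
Nikolai ∩ Rania: 10:20–11:10, 11:20–12:20, 13:20–14:50, 16:20–17:30.
Nikolai ∩ Rania ∩ Isla: 10:40–11:10, 12:10–12:20, 13:20–14:00, 17:20–17:30.
Windows ≥ 30 min: 10:40–11:10, 13:20–14:00.
Earliest such window starts at 10:40.

10:40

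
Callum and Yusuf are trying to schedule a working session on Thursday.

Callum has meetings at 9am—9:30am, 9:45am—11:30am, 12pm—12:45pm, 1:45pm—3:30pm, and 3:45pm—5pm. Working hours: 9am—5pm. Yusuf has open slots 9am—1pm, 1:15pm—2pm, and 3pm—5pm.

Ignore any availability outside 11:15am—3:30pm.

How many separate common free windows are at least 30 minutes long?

2

Callum free within 09:00–17:00: 09:30–09:45, 11:30–12:00, 12:45–13:45, 15:30–15:45.
Callum ∩ Yusuf: 09:30–09:45, 11:30–12:00, 12:45–13:00, 13:15–13:45, 15:30–15:45.
Restricted to 11:15–15:30: 11:30–12:00, 12:45–13:00, 13:15–13:45.
Windows ≥ 30 min: 11:30–12:00, 13:15–13:45.
That's 2 windows.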